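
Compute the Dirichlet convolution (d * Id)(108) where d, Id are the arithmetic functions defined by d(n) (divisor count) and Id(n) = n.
(d * Id)(108) = 638

Divisors of 108: [1, 2, 3, 4, 6, 9, 12, 18, 27, 36, 54, 108]. For each d | 108:
  d = 1: d(1) · Id(108/1) = 1 · 108 = 108
  d = 2: d(2) · Id(108/2) = 2 · 54 = 108
  d = 3: d(3) · Id(108/3) = 2 · 36 = 72
  d = 4: d(4) · Id(108/4) = 3 · 27 = 81
  d = 6: d(6) · Id(108/6) = 4 · 18 = 72
  d = 9: d(9) · Id(108/9) = 3 · 12 = 36
  d = 12: d(12) · Id(108/12) = 6 · 9 = 54
  d = 18: d(18) · Id(108/18) = 6 · 6 = 36
  d = 27: d(27) · Id(108/27) = 4 · 4 = 16
  d = 36: d(36) · Id(108/36) = 9 · 3 = 27
  d = 54: d(54) · Id(108/54) = 8 · 2 = 16
  d = 108: d(108) · Id(108/108) = 12 · 1 = 12
Summing: (d * Id)(108) = 108 + 108 + 72 + 81 + 72 + 36 + 54 + 36 + 16 + 27 + 16 + 12 = 638.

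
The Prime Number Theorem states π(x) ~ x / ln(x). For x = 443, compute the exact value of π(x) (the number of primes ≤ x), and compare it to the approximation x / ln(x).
π(443) = 86;  x/ln(x) ≈ 72.70;  relative error ≈ 15.47%.

Directly count primes up to 443: π(443) = 86. The PNT approximation gives 443/ln(443) ≈ 443/6.09357 ≈ 72.70. Relative error (π(x) − x/ln(x)) / π(x) ≈ 15.47%; the approximation is known to undercount slightly (Li(x) is a better estimate).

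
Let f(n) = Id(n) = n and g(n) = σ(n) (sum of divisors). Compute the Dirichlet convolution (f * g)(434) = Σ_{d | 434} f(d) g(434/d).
(Id * σ)(434) = 4725

Divisors of 434: [1, 2, 7, 14, 31, 62, 217, 434]. For each d | 434:
  d = 1: Id(1) · σ(434/1) = 1 · 768 = 768
  d = 2: Id(2) · σ(434/2) = 2 · 256 = 512
  d = 7: Id(7) · σ(434/7) = 7 · 96 = 672
  d = 14: Id(14) · σ(434/14) = 14 · 32 = 448
  d = 31: Id(31) · σ(434/31) = 31 · 24 = 744
  d = 62: Id(62) · σ(434/62) = 62 · 8 = 496
  d = 217: Id(217) · σ(434/217) = 217 · 3 = 651
  d = 434: Id(434) · σ(434/434) = 434 · 1 = 434
Summing: (Id * σ)(434) = 768 + 512 + 672 + 448 + 744 + 496 + 651 + 434 = 4725.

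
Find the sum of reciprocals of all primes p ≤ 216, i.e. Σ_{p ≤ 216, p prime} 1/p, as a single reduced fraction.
Σ 1/p = 3215488142498485484492183158345029261034221047849345857469577412562094716564064084247/1645783550795210387735581011435590727981167322669649249414629852197255934130751870910

π(216) = 47, so the primes ≤ 216 are [2, 3, 5, 7, 11, 13, 17, 19, 23, 29, 31, 37, 41, 43, 47, 53, 59, 61, 67, 71, 73, 79, 83, 89, 97, 101, 103, 107, 109, 113, 127, 131, 137, 139, 149, 151, 157, 163, 167, 173, 179, 181, 191, 193, 197, 199, 211]. Summing 1/p over these primes: 3215488142498485484492183158345029261034221047849345857469577412562094716564064084247/1645783550795210387735581011435590727981167322669649249414629852197255934130751870910 ≈ 1.9538. Mertens estimate ln ln(216) + 0.2615 ≈ 1.9433.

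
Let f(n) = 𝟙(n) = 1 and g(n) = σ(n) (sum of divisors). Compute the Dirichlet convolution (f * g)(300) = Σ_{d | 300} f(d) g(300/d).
(𝟙 * σ)(300) = 2090

Divisors of 300: [1, 2, 3, 4, 5, 6, 10, 12, 15, 20, 25, 30, 50, 60, 75, 100, 150, 300]. For each d | 300:
  d = 1: 𝟙(1) · σ(300/1) = 1 · 868 = 868
  d = 2: 𝟙(2) · σ(300/2) = 1 · 372 = 372
  d = 3: 𝟙(3) · σ(300/3) = 1 · 217 = 217
  d = 4: 𝟙(4) · σ(300/4) = 1 · 124 = 124
  d = 5: 𝟙(5) · σ(300/5) = 1 · 168 = 168
  d = 6: 𝟙(6) · σ(300/6) = 1 · 93 = 93
  d = 10: 𝟙(10) · σ(300/10) = 1 · 72 = 72
  d = 12: 𝟙(12) · σ(300/12) = 1 · 31 = 31
  d = 15: 𝟙(15) · σ(300/15) = 1 · 42 = 42
  d = 20: 𝟙(20) · σ(300/20) = 1 · 24 = 24
  d = 25: 𝟙(25) · σ(300/25) = 1 · 28 = 28
  d = 30: 𝟙(30) · σ(300/30) = 1 · 18 = 18
  d = 50: 𝟙(50) · σ(300/50) = 1 · 12 = 12
  d = 60: 𝟙(60) · σ(300/60) = 1 · 6 = 6
  d = 75: 𝟙(75) · σ(300/75) = 1 · 7 = 7
  d = 100: 𝟙(100) · σ(300/100) = 1 · 4 = 4
  d = 150: 𝟙(150) · σ(300/150) = 1 · 3 = 3
  d = 300: 𝟙(300) · σ(300/300) = 1 · 1 = 1
Summing: (𝟙 * σ)(300) = 868 + 372 + 217 + 124 + 168 + 93 + 72 + 31 + 42 + 24 + 28 + 18 + 12 + 6 + 7 + 4 + 3 + 1 = 2090.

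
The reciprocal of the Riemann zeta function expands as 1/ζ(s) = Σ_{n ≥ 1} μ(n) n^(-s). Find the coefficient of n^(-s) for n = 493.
μ(493) = 1

Factor n = 493 = 17 · 29. μ(n) = 0 if any exponent ≥ 2 (not squarefree); otherwise μ(n) = (−1)^{ω(n)} where ω(n) is the number of distinct prime factors. Applying: μ(493) = 1.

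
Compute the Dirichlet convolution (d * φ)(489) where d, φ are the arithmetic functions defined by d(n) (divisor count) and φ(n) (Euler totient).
(d * φ)(489) = 656

Divisors of 489: [1, 3, 163, 489]. For each d | 489:
  d = 1: d(1) · φ(489/1) = 1 · 324 = 324
  d = 3: d(3) · φ(489/3) = 2 · 162 = 324
  d = 163: d(163) · φ(489/163) = 2 · 2 = 4
  d = 489: d(489) · φ(489/489) = 4 · 1 = 4
Summing: (d * φ)(489) = 324 + 324 + 4 + 4 = 656.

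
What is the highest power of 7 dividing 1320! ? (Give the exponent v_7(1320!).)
v_7(1320!) = 217

Legendre's formula: v_p(n!) = Σ_{k ≥ 1} ⌊n / p^k⌋. For p = 7, n = 1320, the terms are:
  ⌊1320/7^1⌋ = ⌊1320/7⌋ = 188
  ⌊1320/7^2⌋ = ⌊1320/49⌋ = 26
  ⌊1320/7^3⌋ = ⌊1320/343⌋ = 3
(the next term ⌊1320/7^4⌋ = 0, terminating the sum). Summing: v_7(1320!) = 188 + 26 + 3 = 217.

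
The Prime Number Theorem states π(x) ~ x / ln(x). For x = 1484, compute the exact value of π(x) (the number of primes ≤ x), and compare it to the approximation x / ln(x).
π(1484) = 235;  x/ln(x) ≈ 203.22;  relative error ≈ 13.52%.

Directly count primes up to 1484: π(1484) = 235. The PNT approximation gives 1484/ln(1484) ≈ 1484/7.30250 ≈ 203.22. Relative error (π(x) − x/ln(x)) / π(x) ≈ 13.52%; the approximation is known to undercount slightly (Li(x) is a better estimate).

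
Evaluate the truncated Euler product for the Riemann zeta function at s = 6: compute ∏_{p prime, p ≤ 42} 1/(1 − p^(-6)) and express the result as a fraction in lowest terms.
∏ = 2443380210471738371061235001635487784786465943261975036855/2401726912683588750411628962956143030539652897300291780608

The primes p ≤ 42 are [2, 3, 5, 7, 11, 13, 17, 19, 23, 29, 31, 37, 41]. For each prime, (1 − 1/p^6)^(-1) = p^6 / (p^6 − 1). The product is (1 − 1/2^6)^(-1), (1 − 1/3^6)^(-1), (1 − 1/5^6)^(-1), (1 − 1/7^6)^(-1), (1 − 1/11^6)^(-1), (1 − 1/13^6)^(-1), (1 − 1/17^6)^(-1), (1 − 1/19^6)^(-1), (1 − 1/23^6)^(-1), (1 − 1/29^6)^(-1), (1 − 1/31^6)^(-1), (1 − 1/37^6)^(-1), (1 − 1/41^6)^(-1) = ∏ p^6 / (p^6 − 1) = 2443380210471738371061235001635487784786465943261975036855/2401726912683588750411628962956143030539652897300291780608.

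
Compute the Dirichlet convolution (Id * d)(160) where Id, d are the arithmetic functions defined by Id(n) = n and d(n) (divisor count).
(Id * d)(160) = 840

Divisors of 160: [1, 2, 4, 5, 8, 10, 16, 20, 32, 40, 80, 160]. For each d | 160:
  d = 1: Id(1) · d(160/1) = 1 · 12 = 12
  d = 2: Id(2) · d(160/2) = 2 · 10 = 20
  d = 4: Id(4) · d(160/4) = 4 · 8 = 32
  d = 5: Id(5) · d(160/5) = 5 · 6 = 30
  d = 8: Id(8) · d(160/8) = 8 · 6 = 48
  d = 10: Id(10) · d(160/10) = 10 · 5 = 50
  d = 16: Id(16) · d(160/16) = 16 · 4 = 64
  d = 20: Id(20) · d(160/20) = 20 · 4 = 80
  d = 32: Id(32) · d(160/32) = 32 · 2 = 64
  d = 40: Id(40) · d(160/40) = 40 · 3 = 120
  d = 80: Id(80) · d(160/80) = 80 · 2 = 160
  d = 160: Id(160) · d(160/160) = 160 · 1 = 160
Summing: (Id * d)(160) = 12 + 20 + 32 + 30 + 48 + 50 + 64 + 80 + 64 + 120 + 160 + 160 = 840.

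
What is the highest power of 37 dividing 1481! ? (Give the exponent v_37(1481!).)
v_37(1481!) = 41

Legendre's formula: v_p(n!) = Σ_{k ≥ 1} ⌊n / p^k⌋. For p = 37, n = 1481, the terms are:
  ⌊1481/37^1⌋ = ⌊1481/37⌋ = 40
  ⌊1481/37^2⌋ = ⌊1481/1369⌋ = 1
(the next term ⌊1481/37^3⌋ = 0, terminating the sum). Summing: v_37(1481!) = 40 + 1 = 41.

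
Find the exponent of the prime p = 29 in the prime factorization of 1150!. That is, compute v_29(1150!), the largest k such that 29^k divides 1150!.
v_29(1150!) = 40

Legendre's formula: v_p(n!) = Σ_{k ≥ 1} ⌊n / p^k⌋. For p = 29, n = 1150, the terms are:
  ⌊1150/29^1⌋ = ⌊1150/29⌋ = 39
  ⌊1150/29^2⌋ = ⌊1150/841⌋ = 1
(the next term ⌊1150/29^3⌋ = 0, terminating the sum). Summing: v_29(1150!) = 39 + 1 = 40.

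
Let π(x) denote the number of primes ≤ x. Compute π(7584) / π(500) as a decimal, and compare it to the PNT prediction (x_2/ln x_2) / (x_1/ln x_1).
π(7584)/π(500) = 963/95 ≈ 10.1368;  PNT prediction ≈ 10.5513.

π(500) = 95 and π(7584) = 963, so π(7584)/π(500) ≈ 10.1368. The PNT-predicted ratio is (7584/ln(7584)) / (500/ln(500)) ≈ 10.5513. The two agree to within a few percent, as expected.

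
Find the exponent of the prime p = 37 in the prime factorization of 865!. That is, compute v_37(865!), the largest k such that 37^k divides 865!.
v_37(865!) = 23

Legendre's formula: v_p(n!) = Σ_{k ≥ 1} ⌊n / p^k⌋. For p = 37, n = 865, the terms are:
  ⌊865/37^1⌋ = ⌊865/37⌋ = 23
(the next term ⌊865/37^2⌋ = 0, terminating the sum). Summing: v_37(865!) = 23 = 23.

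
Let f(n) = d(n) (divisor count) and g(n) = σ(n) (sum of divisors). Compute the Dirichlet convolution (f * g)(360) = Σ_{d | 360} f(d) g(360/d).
(d * σ)(360) = 8064

Divisors of 360: [1, 2, 3, 4, 5, 6, 8, 9, 10, 12, 15, 18, 20, 24, 30, 36, 40, 45, 60, 72, 90, 120, 180, 360]. For each d | 360:
  d = 1: d(1) · σ(360/1) = 1 · 1170 = 1170
  d = 2: d(2) · σ(360/2) = 2 · 546 = 1092
  d = 3: d(3) · σ(360/3) = 2 · 360 = 720
  d = 4: d(4) · σ(360/4) = 3 · 234 = 702
  d = 5: d(5) · σ(360/5) = 2 · 195 = 390
  d = 6: d(6) · σ(360/6) = 4 · 168 = 672
  d = 8: d(8) · σ(360/8) = 4 · 78 = 312
  d = 9: d(9) · σ(360/9) = 3 · 90 = 270
  d = 10: d(10) · σ(360/10) = 4 · 91 = 364
  d = 12: d(12) · σ(360/12) = 6 · 72 = 432
  d = 15: d(15) · σ(360/15) = 4 · 60 = 240
  d = 18: d(18) · σ(360/18) = 6 · 42 = 252
  d = 20: d(20) · σ(360/20) = 6 · 39 = 234
  d = 24: d(24) · σ(360/24) = 8 · 24 = 192
  d = 30: d(30) · σ(360/30) = 8 · 28 = 224
  d = 36: d(36) · σ(360/36) = 9 · 18 = 162
  d = 40: d(40) · σ(360/40) = 8 · 13 = 104
  d = 45: d(45) · σ(360/45) = 6 · 15 = 90
  d = 60: d(60) · σ(360/60) = 12 · 12 = 144
  d = 72: d(72) · σ(360/72) = 12 · 6 = 72
  d = 90: d(90) · σ(360/90) = 12 · 7 = 84
  d = 120: d(120) · σ(360/120) = 16 · 4 = 64
  d = 180: d(180) · σ(360/180) = 18 · 3 = 54
  d = 360: d(360) · σ(360/360) = 24 · 1 = 24
Summing: (d * σ)(360) = 1170 + 1092 + 720 + 702 + 390 + 672 + 312 + 270 + 364 + 432 + 240 + 252 + 234 + 192 + 224 + 162 + 104 + 90 + 144 + 72 + 84 + 64 + 54 + 24 = 8064.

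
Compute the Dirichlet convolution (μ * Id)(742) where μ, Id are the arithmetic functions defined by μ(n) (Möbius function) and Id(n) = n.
(μ * Id)(742) = 312

Divisors of 742: [1, 2, 7, 14, 53, 106, 371, 742]. For each d | 742:
  d = 1: μ(1) · Id(742/1) = 1 · 742 = 742
  d = 2: μ(2) · Id(742/2) = -1 · 371 = -371
  d = 7: μ(7) · Id(742/7) = -1 · 106 = -106
  d = 14: μ(14) · Id(742/14) = 1 · 53 = 53
  d = 53: μ(53) · Id(742/53) = -1 · 14 = -14
  d = 106: μ(106) · Id(742/106) = 1 · 7 = 7
  d = 371: μ(371) · Id(742/371) = 1 · 2 = 2
  d = 742: μ(742) · Id(742/742) = -1 · 1 = -1
Summing: (μ * Id)(742) = 742 + -371 + -106 + 53 + -14 + 7 + 2 + -1 = 312.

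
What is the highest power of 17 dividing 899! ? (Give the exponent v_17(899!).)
v_17(899!) = 55

Legendre's formula: v_p(n!) = Σ_{k ≥ 1} ⌊n / p^k⌋. For p = 17, n = 899, the terms are:
  ⌊899/17^1⌋ = ⌊899/17⌋ = 52
  ⌊899/17^2⌋ = ⌊899/289⌋ = 3
(the next term ⌊899/17^3⌋ = 0, terminating the sum). Summing: v_17(899!) = 52 + 3 = 55.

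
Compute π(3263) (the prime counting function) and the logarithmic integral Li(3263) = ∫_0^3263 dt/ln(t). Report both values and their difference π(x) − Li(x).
π(3263) = 461;  Li(3263) ≈ 475.43;  π(x) − Li(x) ≈ -14.43.

Direct count of primes ≤ 3263 gives π(3263) = 461. Numerical evaluation of the logarithmic integral gives Li(3263) ≈ 475.43. The difference π(x) − Li(x) ≈ -14.43 is typically negative for small/moderate x (Li(x) overestimates), though Littlewood's theorem shows this sign changes infinitely often.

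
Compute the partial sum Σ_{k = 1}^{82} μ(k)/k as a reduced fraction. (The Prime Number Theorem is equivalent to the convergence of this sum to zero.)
Σ μ(k)/k = -1401629533229069216211617003/107254825578022430263302818471

Values of μ(k) for 1 ≤ k ≤ 82: μ(1) = 1, μ(2) = -1, μ(3) = -1, μ(5) = -1, μ(6) = 1, μ(7) = -1, μ(10) = 1, μ(11) = -1, μ(13) = -1, μ(14) = 1, μ(15) = 1, μ(17) = -1, μ(19) = -1, μ(21) = 1, μ(22) = 1, μ(23) = -1, μ(26) = 1, μ(29) = -1, μ(30) = -1, μ(31) = -1, μ(33) = 1, μ(34) = 1, μ(35) = 1, μ(37) = -1, μ(38) = 1, μ(39) = 1, μ(41) = -1, μ(42) = -1, μ(43) = -1, μ(46) = 1, μ(47) = -1, μ(51) = 1, μ(53) = -1, μ(55) = 1, μ(57) = 1, μ(58) = 1, μ(59) = -1, μ(61) = -1, μ(62) = 1, μ(65) = 1, μ(66) = -1, μ(67) = -1, μ(69) = 1, μ(70) = -1, μ(71) = -1, μ(73) = -1, μ(74) = 1, μ(77) = 1, μ(78) = -1, μ(79) = -1, μ(82) = 1, with μ = 0 on non-squarefree integers. Summing μ(k)/k for k where μ(k) ≠ 0 gives -1401629533229069216211617003/107254825578022430263302818471 ≈ -0.0131. (PNT ⟺ this sum → 0 as n → ∞.)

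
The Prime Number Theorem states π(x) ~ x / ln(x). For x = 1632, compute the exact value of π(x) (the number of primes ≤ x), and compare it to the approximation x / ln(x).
π(1632) = 258;  x/ln(x) ≈ 220.61;  relative error ≈ 14.49%.

Directly count primes up to 1632: π(1632) = 258. The PNT approximation gives 1632/ln(1632) ≈ 1632/7.39756 ≈ 220.61. Relative error (π(x) − x/ln(x)) / π(x) ≈ 14.49%; the approximation is known to undercount slightly (Li(x) is a better estimate).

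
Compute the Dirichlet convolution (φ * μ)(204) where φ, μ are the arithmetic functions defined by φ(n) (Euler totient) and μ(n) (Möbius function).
(φ * μ)(204) = 15

Divisors of 204: [1, 2, 3, 4, 6, 12, 17, 34, 51, 68, 102, 204]. For each d | 204:
  d = 1: φ(1) · μ(204/1) = 1 · 0 = 0
  d = 2: φ(2) · μ(204/2) = 1 · -1 = -1
  d = 3: φ(3) · μ(204/3) = 2 · 0 = 0
  d = 4: φ(4) · μ(204/4) = 2 · 1 = 2
  d = 6: φ(6) · μ(204/6) = 2 · 1 = 2
  d = 12: φ(12) · μ(204/12) = 4 · -1 = -4
  d = 17: φ(17) · μ(204/17) = 16 · 0 = 0
  d = 34: φ(34) · μ(204/34) = 16 · 1 = 16
  d = 51: φ(51) · μ(204/51) = 32 · 0 = 0
  d = 68: φ(68) · μ(204/68) = 32 · -1 = -32
  d = 102: φ(102) · μ(204/102) = 32 · -1 = -32
  d = 204: φ(204) · μ(204/204) = 64 · 1 = 64
Summing: (φ * μ)(204) = 0 + -1 + 0 + 2 + 2 + -4 + 0 + 16 + 0 + -32 + -32 + 64 = 15.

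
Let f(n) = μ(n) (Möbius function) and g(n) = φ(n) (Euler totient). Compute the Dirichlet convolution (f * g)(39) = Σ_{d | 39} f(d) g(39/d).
(μ * φ)(39) = 11

Divisors of 39: [1, 3, 13, 39]. For each d | 39:
  d = 1: μ(1) · φ(39/1) = 1 · 24 = 24
  d = 3: μ(3) · φ(39/3) = -1 · 12 = -12
  d = 13: μ(13) · φ(39/13) = -1 · 2 = -2
  d = 39: μ(39) · φ(39/39) = 1 · 1 = 1
Summing: (μ * φ)(39) = 24 + -12 + -2 + 1 = 11.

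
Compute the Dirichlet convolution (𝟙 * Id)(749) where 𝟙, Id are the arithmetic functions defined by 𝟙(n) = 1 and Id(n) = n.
(𝟙 * Id)(749) = 864

Divisors of 749: [1, 7, 107, 749]. For each d | 749:
  d = 1: 𝟙(1) · Id(749/1) = 1 · 749 = 749
  d = 7: 𝟙(7) · Id(749/7) = 1 · 107 = 107
  d = 107: 𝟙(107) · Id(749/107) = 1 · 7 = 7
  d = 749: 𝟙(749) · Id(749/749) = 1 · 1 = 1
Summing: (𝟙 * Id)(749) = 749 + 107 + 7 + 1 = 864.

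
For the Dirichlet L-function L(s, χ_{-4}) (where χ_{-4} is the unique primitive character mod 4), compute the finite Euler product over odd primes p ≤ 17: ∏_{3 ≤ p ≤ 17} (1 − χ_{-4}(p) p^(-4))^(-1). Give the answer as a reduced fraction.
∏ = 1355132279576075/1370266988576768

The odd primes p ≤ 17 are [3, 5, 7, 11, 13, 17]. For each, χ(p) = 1 if p ≡ 1 mod 4, χ(p) = −1 if p ≡ 3 mod 4. Taking (1 − χ(p)/p^4)^(-1) = p^4/(p^4 − χ(p)): (1 − (-1)/3^4)^(-1) · (1 − (1)/5^4)^(-1) · (1 − (-1)/7^4)^(-1) · (1 − (-1)/11^4)^(-1) · (1 − (1)/13^4)^(-1) · (1 − (1)/17^4)^(-1) = 1355132279576075/1370266988576768.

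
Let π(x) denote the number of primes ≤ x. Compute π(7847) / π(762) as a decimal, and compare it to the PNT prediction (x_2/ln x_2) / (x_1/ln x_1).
π(7847)/π(762) = 991/135 ≈ 7.3407;  PNT prediction ≈ 7.6201.

π(762) = 135 and π(7847) = 991, so π(7847)/π(762) ≈ 7.3407. The PNT-predicted ratio is (7847/ln(7847)) / (762/ln(762)) ≈ 7.6201. The two agree to within a few percent, as expected.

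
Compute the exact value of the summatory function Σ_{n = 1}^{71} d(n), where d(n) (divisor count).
Σ_{n ≤ 71} d(n) = 314

Compute d(n) for each 1 ≤ n ≤ 71: d(1) = 1, d(2) = 2, d(3) = 2, d(4) = 3, d(5) = 2, d(6) = 4, d(7) = 2, d(8) = 4, d(9) = 3, d(10) = 4, d(11) = 2, d(12) = 6, d(13) = 2, d(14) = 4, d(15) = 4, d(16) = 5, d(17) = 2, d(18) = 6, d(19) = 2, d(20) = 6, d(21) = 4, d(22) = 4, d(23) = 2, d(24) = 8, d(25) = 3, d(26) = 4, d(27) = 4, d(28) = 6, d(29) = 2, d(30) = 8, d(31) = 2, d(32) = 6, d(33) = 4, d(34) = 4, d(35) = 4, d(36) = 9, d(37) = 2, d(38) = 4, d(39) = 4, d(40) = 8, d(41) = 2, d(42) = 8, d(43) = 2, d(44) = 6, d(45) = 6, d(46) = 4, d(47) = 2, d(48) = 10, d(49) = 3, d(50) = 6, d(51) = 4, d(52) = 6, d(53) = 2, d(54) = 8, d(55) = 4, d(56) = 8, d(57) = 4, d(58) = 4, d(59) = 2, d(60) = 12, d(61) = 2, d(62) = 4, d(63) = 6, d(64) = 7, d(65) = 4, d(66) = 8, d(67) = 2, d(68) = 6, d(69) = 4, d(70) = 8, d(71) = 2. Summing all 71 values: 314. (Dirichlet's divisor formula: Σ_{n ≤ x} d(n) = x ln(x) + (2γ − 1) x + O(√x). For x = 71, the asymptotic estimate is ≈ 313.61.)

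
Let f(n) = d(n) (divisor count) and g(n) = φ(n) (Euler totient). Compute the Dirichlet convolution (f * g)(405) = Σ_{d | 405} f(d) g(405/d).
(d * φ)(405) = 726

Divisors of 405: [1, 3, 5, 9, 15, 27, 45, 81, 135, 405]. For each d | 405:
  d = 1: d(1) · φ(405/1) = 1 · 216 = 216
  d = 3: d(3) · φ(405/3) = 2 · 72 = 144
  d = 5: d(5) · φ(405/5) = 2 · 54 = 108
  d = 9: d(9) · φ(405/9) = 3 · 24 = 72
  d = 15: d(15) · φ(405/15) = 4 · 18 = 72
  d = 27: d(27) · φ(405/27) = 4 · 8 = 32
  d = 45: d(45) · φ(405/45) = 6 · 6 = 36
  d = 81: d(81) · φ(405/81) = 5 · 4 = 20
  d = 135: d(135) · φ(405/135) = 8 · 2 = 16
  d = 405: d(405) · φ(405/405) = 10 · 1 = 10
Summing: (d * φ)(405) = 216 + 144 + 108 + 72 + 72 + 32 + 36 + 20 + 16 + 10 = 726.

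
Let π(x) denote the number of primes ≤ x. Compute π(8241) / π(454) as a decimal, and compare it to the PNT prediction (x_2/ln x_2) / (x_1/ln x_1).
π(8241)/π(454) = 1034/87 ≈ 11.8851;  PNT prediction ≈ 12.3164.

π(454) = 87 and π(8241) = 1034, so π(8241)/π(454) ≈ 11.8851. The PNT-predicted ratio is (8241/ln(8241)) / (454/ln(454)) ≈ 12.3164. The two agree to within a few percent, as expected.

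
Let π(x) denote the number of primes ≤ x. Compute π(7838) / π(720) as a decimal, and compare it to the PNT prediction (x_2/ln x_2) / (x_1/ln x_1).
π(7838)/π(720) = 990/128 ≈ 7.7344;  PNT prediction ≈ 7.9876.

π(720) = 128 and π(7838) = 990, so π(7838)/π(720) ≈ 7.7344. The PNT-predicted ratio is (7838/ln(7838)) / (720/ln(720)) ≈ 7.9876. The two agree to within a few percent, as expected.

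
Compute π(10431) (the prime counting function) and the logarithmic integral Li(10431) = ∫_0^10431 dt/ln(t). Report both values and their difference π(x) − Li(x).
π(10431) = 1276;  Li(10431) ≈ 1292.82;  π(x) − Li(x) ≈ -16.82.

Direct count of primes ≤ 10431 gives π(10431) = 1276. Numerical evaluation of the logarithmic integral gives Li(10431) ≈ 1292.82. The difference π(x) − Li(x) ≈ -16.82 is typically negative for small/moderate x (Li(x) overestimates), though Littlewood's theorem shows this sign changes infinitely often.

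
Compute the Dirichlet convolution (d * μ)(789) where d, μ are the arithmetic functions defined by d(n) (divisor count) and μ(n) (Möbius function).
(d * μ)(789) = 1

Divisors of 789: [1, 3, 263, 789]. For each d | 789:
  d = 1: d(1) · μ(789/1) = 1 · 1 = 1
  d = 3: d(3) · μ(789/3) = 2 · -1 = -2
  d = 263: d(263) · μ(789/263) = 2 · -1 = -2
  d = 789: d(789) · μ(789/789) = 4 · 1 = 4
Summing: (d * μ)(789) = 1 + -2 + -2 + 4 = 1.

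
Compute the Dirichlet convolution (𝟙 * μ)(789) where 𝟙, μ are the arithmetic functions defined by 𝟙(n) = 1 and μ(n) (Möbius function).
(𝟙 * μ)(789) = 0

Divisors of 789: [1, 3, 263, 789]. For each d | 789:
  d = 1: 𝟙(1) · μ(789/1) = 1 · 1 = 1
  d = 3: 𝟙(3) · μ(789/3) = 1 · -1 = -1
  d = 263: 𝟙(263) · μ(789/263) = 1 · -1 = -1
  d = 789: 𝟙(789) · μ(789/789) = 1 · 1 = 1
Summing: (𝟙 * μ)(789) = 1 + -1 + -1 + 1 = 0.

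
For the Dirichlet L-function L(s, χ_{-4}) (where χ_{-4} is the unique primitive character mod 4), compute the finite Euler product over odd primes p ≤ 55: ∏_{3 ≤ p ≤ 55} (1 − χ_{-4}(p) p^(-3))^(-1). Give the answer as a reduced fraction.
∏ = 825131832927904152751703886265311831503045/851571808026684219819301170519057245405184

The odd primes p ≤ 55 are [3, 5, 7, 11, 13, 17, 19, 23, 29, 31, 37, 41, 43, 47, 53]. For each, χ(p) = 1 if p ≡ 1 mod 4, χ(p) = −1 if p ≡ 3 mod 4. Taking (1 − χ(p)/p^3)^(-1) = p^3/(p^3 − χ(p)): (1 − (-1)/3^3)^(-1) · (1 − (1)/5^3)^(-1) · (1 − (-1)/7^3)^(-1) · (1 − (-1)/11^3)^(-1) · (1 − (1)/13^3)^(-1) · (1 − (1)/17^3)^(-1) · (1 − (-1)/19^3)^(-1) · (1 − (-1)/23^3)^(-1) · (1 − (1)/29^3)^(-1) · (1 − (-1)/31^3)^(-1) · (1 − (1)/37^3)^(-1) · (1 − (1)/41^3)^(-1) · (1 − (-1)/43^3)^(-1) · (1 − (-1)/47^3)^(-1) · (1 − (1)/53^3)^(-1) = 825131832927904152751703886265311831503045/851571808026684219819301170519057245405184.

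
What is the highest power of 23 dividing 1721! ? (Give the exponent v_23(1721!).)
v_23(1721!) = 77

Legendre's formula: v_p(n!) = Σ_{k ≥ 1} ⌊n / p^k⌋. For p = 23, n = 1721, the terms are:
  ⌊1721/23^1⌋ = ⌊1721/23⌋ = 74
  ⌊1721/23^2⌋ = ⌊1721/529⌋ = 3
(the next term ⌊1721/23^3⌋ = 0, terminating the sum). Summing: v_23(1721!) = 74 + 3 = 77.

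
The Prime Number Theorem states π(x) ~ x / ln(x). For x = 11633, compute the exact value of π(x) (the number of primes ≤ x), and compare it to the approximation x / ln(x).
π(11633) = 1399;  x/ln(x) ≈ 1242.63;  relative error ≈ 11.18%.

Directly count primes up to 11633: π(11633) = 1399. The PNT approximation gives 11633/ln(11633) ≈ 11633/9.36160 ≈ 1242.63. Relative error (π(x) − x/ln(x)) / π(x) ≈ 11.18%; the approximation is known to undercount slightly (Li(x) is a better estimate).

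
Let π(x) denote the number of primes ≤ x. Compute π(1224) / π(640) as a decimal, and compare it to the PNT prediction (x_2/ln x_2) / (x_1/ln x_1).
π(1224)/π(640) = 200/115 ≈ 1.7391;  PNT prediction ≈ 1.7381.

π(640) = 115 and π(1224) = 200, so π(1224)/π(640) ≈ 1.7391. The PNT-predicted ratio is (1224/ln(1224)) / (640/ln(640)) ≈ 1.7381. The two agree to within a few percent, as expected.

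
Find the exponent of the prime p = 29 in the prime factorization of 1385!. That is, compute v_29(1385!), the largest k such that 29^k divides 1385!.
v_29(1385!) = 48

Legendre's formula: v_p(n!) = Σ_{k ≥ 1} ⌊n / p^k⌋. For p = 29, n = 1385, the terms are:
  ⌊1385/29^1⌋ = ⌊1385/29⌋ = 47
  ⌊1385/29^2⌋ = ⌊1385/841⌋ = 1
(the next term ⌊1385/29^3⌋ = 0, terminating the sum). Summing: v_29(1385!) = 47 + 1 = 48.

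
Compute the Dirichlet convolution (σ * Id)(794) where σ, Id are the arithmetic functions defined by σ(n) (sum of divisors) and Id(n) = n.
(σ * Id)(794) = 3975

Divisors of 794: [1, 2, 397, 794]. For each d | 794:
  d = 1: σ(1) · Id(794/1) = 1 · 794 = 794
  d = 2: σ(2) · Id(794/2) = 3 · 397 = 1191
  d = 397: σ(397) · Id(794/397) = 398 · 2 = 796
  d = 794: σ(794) · Id(794/794) = 1194 · 1 = 1194
Summing: (σ * Id)(794) = 794 + 1191 + 796 + 1194 = 3975.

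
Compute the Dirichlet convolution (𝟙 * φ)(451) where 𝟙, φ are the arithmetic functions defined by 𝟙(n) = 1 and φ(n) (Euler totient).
(𝟙 * φ)(451) = 451

Divisors of 451: [1, 11, 41, 451]. For each d | 451:
  d = 1: 𝟙(1) · φ(451/1) = 1 · 400 = 400
  d = 11: 𝟙(11) · φ(451/11) = 1 · 40 = 40
  d = 41: 𝟙(41) · φ(451/41) = 1 · 10 = 10
  d = 451: 𝟙(451) · φ(451/451) = 1 · 1 = 1
Summing: (𝟙 * φ)(451) = 400 + 40 + 10 + 1 = 451.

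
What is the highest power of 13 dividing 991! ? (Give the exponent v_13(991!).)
v_13(991!) = 81

Legendre's formula: v_p(n!) = Σ_{k ≥ 1} ⌊n / p^k⌋. For p = 13, n = 991, the terms are:
  ⌊991/13^1⌋ = ⌊991/13⌋ = 76
  ⌊991/13^2⌋ = ⌊991/169⌋ = 5
(the next term ⌊991/13^3⌋ = 0, terminating the sum). Summing: v_13(991!) = 76 + 5 = 81.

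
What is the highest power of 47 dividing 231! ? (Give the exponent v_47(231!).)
v_47(231!) = 4

Legendre's formula: v_p(n!) = Σ_{k ≥ 1} ⌊n / p^k⌋. For p = 47, n = 231, the terms are:
  ⌊231/47^1⌋ = ⌊231/47⌋ = 4
(the next term ⌊231/47^2⌋ = 0, terminating the sum). Summing: v_47(231!) = 4 = 4.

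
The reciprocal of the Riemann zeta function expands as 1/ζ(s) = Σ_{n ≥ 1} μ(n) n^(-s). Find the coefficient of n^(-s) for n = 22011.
μ(22011) = 1

Factor n = 22011 = 3 · 11 · 23 · 29. μ(n) = 0 if any exponent ≥ 2 (not squarefree); otherwise μ(n) = (−1)^{ω(n)} where ω(n) is the number of distinct prime factors. Applying: μ(22011) = 1.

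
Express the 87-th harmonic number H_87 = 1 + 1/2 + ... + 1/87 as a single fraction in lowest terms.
H_87 = 3706795349055853229324900260857622319/734184632222154704090370027645633600

Direct summation: H_87 = 1 + 1/2 + ... + 1/87. The least common denominator is lcm(1, ..., 87) = 8076030954443701744994070304101969600; over this denominator the numerator is 8076030954443701744994070304101969600 + 4038015477221850872497035152050984800 + 2692010318147900581664690101367323200 + 2019007738610925436248517576025492400 + 1615206190888740348998814060820393920 + 1346005159073950290832345050683661600 + 1153718707777671677856295757728852800 + 1009503869305462718124258788012746200 + 897336772715966860554896700455774400 + 807603095444370174499407030410196960 + 734184632222154704090370027645633600 + 673002579536975145416172525341830800 + 621233150341823211153390023392459200 + 576859353888835838928147878864426400 + 538402063629580116332938020273464640 + 504751934652731359062129394006373100 + 475060644379041279117298253182468800 + 448668386357983430277448350227887200 + 425054260760194828683898437057998400 + 403801547722185087249703515205098480 + 384572902592557225952098585909617600 + 367092316111077352045185013822816800 + 351131780627987032391046534960955200 + 336501289768487572708086262670915400 + 323041238177748069799762812164078784 + 310616575170911605576695011696229600 + 299112257571988953518298900151924800 + 288429676944417919464073939432213200 + 278483826015300060172209320831102400 + 269201031814790058166469010136732320 + 260517127562700056290131300132321600 + 252375967326365679531064697003186550 + 244728210740718234696790009215211200 + 237530322189520639558649126591234400 + 230743741555534335571259151545770560 + 224334193178991715138724175113943600 + 218271106876856803918758656867620800 + 212527130380097414341949218528999200 + 207077716780607737051130007797486400 + 201900773861092543624851757602549240 + 196976364742529310853513909856145600 + 192286451296278612976049292954808800 + 187814673359155854534745821025627200 + 183546158055538676022592506911408400 + 179467354543193372110979340091154880 + 175565890313993516195523267480477600 + 171830445839227696702001495831956800 + 168250644884243786354043131335457700 + 164816958253953096836613679675550400 + 161520619088874034899881406082039392 + 158353548126347093039099417727489600 + 155308287585455802788347505848114800 + 152377942536673617830076798190603200 + 149556128785994476759149450075962400 + 146836926444430940818074005529126720 + 144214838472208959732036969716106600 + 141684753586731609561299479019332800 + 139241913007650030086104660415551200 + 136881880583791554999899496679694400 + 134600515907395029083234505068366160 + 132393950072847569590066726296753600 + 130258563781350028145065650066160800 + 128190967530852408650699528636539200 + 126187983663182839765532348501593275 + 124246630068364642230678004678491840 + 122364105370359117348395004607605600 + 120537775439458234999911497076148800 + 118765161094760319779324563295617200 + 117043926875995677463682178320318400 + 115371870777767167785629575772885280 + 113746914851319742887240426818337600 + 112167096589495857569362087556971800 + 110630561019776736232795483617835200 + 109135553438428401959379328433810400 + 107680412725916023266587604054692928 + 106263565190048707170974609264499600 + 104883518888879243441481432520804800 + 103538858390303868525565003898743200 + 102228239929667110696127472203822400 + 100950386930546271812425878801274620 + 99704085857329651172766300050641600 + 98488182371264655426756954928072800 + 97301577764381948734868316916891200 + 96143225648139306488024646477404400 + 95012128875808255823459650636493760 + 93907336679577927267372910512813600 + 92827942005100020057403106943700800 = 40774748839614385522573902869433845509, so H_87 = 40774748839614385522573902869433845509/8076030954443701744994070304101969600; reducing by gcd(40774748839614385522573902869433845509, 8076030954443701744994070304101969600) = 11 gives 3706795349055853229324900260857622319/734184632222154704090370027645633600 ≈ 5.04886. (The PNT-adjacent estimate ln(87) + γ ≈ 5.04312 matches within O(1/n).)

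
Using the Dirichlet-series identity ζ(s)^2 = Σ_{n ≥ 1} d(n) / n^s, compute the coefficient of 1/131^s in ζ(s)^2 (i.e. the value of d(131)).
d(131) = 2

ζ(s)^2 = (Σ 1/m^s)(Σ 1/k^s). The coefficient of 1/n^s in the product is the number of ordered pairs (m, k) with mk = n, which equals d(n). For n = 131, divisors are [1, 131], so d(131) = 2.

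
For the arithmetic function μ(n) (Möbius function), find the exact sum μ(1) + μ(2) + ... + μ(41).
Σ_{n ≤ 41} μ(n) = -1

Compute μ(n) for each 1 ≤ n ≤ 41: μ(1) = 1, μ(2) = -1, μ(3) = -1, μ(4) = 0, μ(5) = -1, μ(6) = 1, μ(7) = -1, μ(8) = 0, μ(9) = 0, μ(10) = 1, μ(11) = -1, μ(12) = 0, μ(13) = -1, μ(14) = 1, μ(15) = 1, μ(16) = 0, μ(17) = -1, μ(18) = 0, μ(19) = -1, μ(20) = 0, μ(21) = 1, μ(22) = 1, μ(23) = -1, μ(24) = 0, μ(25) = 0, μ(26) = 1, μ(27) = 0, μ(28) = 0, μ(29) = -1, μ(30) = -1, μ(31) = -1, μ(32) = 0, μ(33) = 1, μ(34) = 1, μ(35) = 1, μ(36) = 0, μ(37) = -1, μ(38) = 1, μ(39) = 1, μ(40) = 0, μ(41) = -1. Summing all 41 values: -1. (Mertens function M(x) = Σ_{n ≤ x} μ(n); on average M(x) should be small (PNT ⟺ M(x) = o(x)).)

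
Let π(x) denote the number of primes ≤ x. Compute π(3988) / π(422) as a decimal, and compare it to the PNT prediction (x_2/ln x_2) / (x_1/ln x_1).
π(3988)/π(422) = 549/82 ≈ 6.6951;  PNT prediction ≈ 6.8902.

π(422) = 82 and π(3988) = 549, so π(3988)/π(422) ≈ 6.6951. The PNT-predicted ratio is (3988/ln(3988)) / (422/ln(422)) ≈ 6.8902. The two agree to within a few percent, as expected.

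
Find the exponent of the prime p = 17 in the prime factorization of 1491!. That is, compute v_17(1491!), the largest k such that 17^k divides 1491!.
v_17(1491!) = 92

Legendre's formula: v_p(n!) = Σ_{k ≥ 1} ⌊n / p^k⌋. For p = 17, n = 1491, the terms are:
  ⌊1491/17^1⌋ = ⌊1491/17⌋ = 87
  ⌊1491/17^2⌋ = ⌊1491/289⌋ = 5
(the next term ⌊1491/17^3⌋ = 0, terminating the sum). Summing: v_17(1491!) = 87 + 5 = 92.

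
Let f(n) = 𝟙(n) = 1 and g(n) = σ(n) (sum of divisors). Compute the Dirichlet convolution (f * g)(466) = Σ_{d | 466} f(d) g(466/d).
(𝟙 * σ)(466) = 940

Divisors of 466: [1, 2, 233, 466]. For each d | 466:
  d = 1: 𝟙(1) · σ(466/1) = 1 · 702 = 702
  d = 2: 𝟙(2) · σ(466/2) = 1 · 234 = 234
  d = 233: 𝟙(233) · σ(466/233) = 1 · 3 = 3
  d = 466: 𝟙(466) · σ(466/466) = 1 · 1 = 1
Summing: (𝟙 * σ)(466) = 702 + 234 + 3 + 1 = 940.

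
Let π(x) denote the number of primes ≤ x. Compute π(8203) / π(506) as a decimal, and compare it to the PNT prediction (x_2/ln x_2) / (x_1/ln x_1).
π(8203)/π(506) = 1028/96 ≈ 10.7083;  PNT prediction ≈ 11.2004.

π(506) = 96 and π(8203) = 1028, so π(8203)/π(506) ≈ 10.7083. The PNT-predicted ratio is (8203/ln(8203)) / (506/ln(506)) ≈ 11.2004. The two agree to within a few percent, as expected.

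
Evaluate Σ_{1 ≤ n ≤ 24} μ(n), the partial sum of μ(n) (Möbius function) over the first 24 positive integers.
Σ_{n ≤ 24} μ(n) = -2

Compute μ(n) for each 1 ≤ n ≤ 24: μ(1) = 1, μ(2) = -1, μ(3) = -1, μ(4) = 0, μ(5) = -1, μ(6) = 1, μ(7) = -1, μ(8) = 0, μ(9) = 0, μ(10) = 1, μ(11) = -1, μ(12) = 0, μ(13) = -1, μ(14) = 1, μ(15) = 1, μ(16) = 0, μ(17) = -1, μ(18) = 0, μ(19) = -1, μ(20) = 0, μ(21) = 1, μ(22) = 1, μ(23) = -1, μ(24) = 0. Summing all 24 values: -2. (Mertens function M(x) = Σ_{n ≤ x} μ(n); on average M(x) should be small (PNT ⟺ M(x) = o(x)).)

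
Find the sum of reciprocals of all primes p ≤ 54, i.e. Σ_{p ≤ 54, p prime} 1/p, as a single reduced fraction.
Σ 1/p = 54766551458687142251/32589158477190044730

π(54) = 16, so the primes ≤ 54 are [2, 3, 5, 7, 11, 13, 17, 19, 23, 29, 31, 37, 41, 43, 47, 53]. Summing 1/p over these primes: 54766551458687142251/32589158477190044730 ≈ 1.6805. Mertens estimate ln ln(54) + 0.2615 ≈ 1.6450.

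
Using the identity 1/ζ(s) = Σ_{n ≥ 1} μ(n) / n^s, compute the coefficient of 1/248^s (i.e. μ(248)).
μ(248) = 0

Factor n = 248 = 2^3 · 31. μ(n) = 0 if any exponent ≥ 2 (not squarefree); otherwise μ(n) = (−1)^{ω(n)} where ω(n) is the number of distinct prime factors. Applying: μ(248) = 0.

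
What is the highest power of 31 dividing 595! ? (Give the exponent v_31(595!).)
v_31(595!) = 19

Legendre's formula: v_p(n!) = Σ_{k ≥ 1} ⌊n / p^k⌋. For p = 31, n = 595, the terms are:
  ⌊595/31^1⌋ = ⌊595/31⌋ = 19
(the next term ⌊595/31^2⌋ = 0, terminating the sum). Summing: v_31(595!) = 19 = 19.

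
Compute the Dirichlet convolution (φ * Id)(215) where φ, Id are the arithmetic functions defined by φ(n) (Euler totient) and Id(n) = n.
(φ * Id)(215) = 765

Divisors of 215: [1, 5, 43, 215]. For each d | 215:
  d = 1: φ(1) · Id(215/1) = 1 · 215 = 215
  d = 5: φ(5) · Id(215/5) = 4 · 43 = 172
  d = 43: φ(43) · Id(215/43) = 42 · 5 = 210
  d = 215: φ(215) · Id(215/215) = 168 · 1 = 168
Summing: (φ * Id)(215) = 215 + 172 + 210 + 168 = 765.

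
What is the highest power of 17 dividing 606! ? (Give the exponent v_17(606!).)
v_17(606!) = 37

Legendre's formula: v_p(n!) = Σ_{k ≥ 1} ⌊n / p^k⌋. For p = 17, n = 606, the terms are:
  ⌊606/17^1⌋ = ⌊606/17⌋ = 35
  ⌊606/17^2⌋ = ⌊606/289⌋ = 2
(the next term ⌊606/17^3⌋ = 0, terminating the sum). Summing: v_17(606!) = 35 + 2 = 37.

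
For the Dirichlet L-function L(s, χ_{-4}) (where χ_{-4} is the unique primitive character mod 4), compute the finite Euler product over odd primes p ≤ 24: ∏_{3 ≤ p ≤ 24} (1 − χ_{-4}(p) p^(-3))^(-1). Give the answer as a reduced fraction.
∏ = 177358697820836675/183046656872153088

The odd primes p ≤ 24 are [3, 5, 7, 11, 13, 17, 19, 23]. For each, χ(p) = 1 if p ≡ 1 mod 4, χ(p) = −1 if p ≡ 3 mod 4. Taking (1 − χ(p)/p^3)^(-1) = p^3/(p^3 − χ(p)): (1 − (-1)/3^3)^(-1) · (1 − (1)/5^3)^(-1) · (1 − (-1)/7^3)^(-1) · (1 − (-1)/11^3)^(-1) · (1 − (1)/13^3)^(-1) · (1 − (1)/17^3)^(-1) · (1 − (-1)/19^3)^(-1) · (1 − (-1)/23^3)^(-1) = 177358697820836675/183046656872153088.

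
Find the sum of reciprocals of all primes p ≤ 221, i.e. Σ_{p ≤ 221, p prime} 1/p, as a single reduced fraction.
Σ 1/p = 3215488142498485484492183158345029261034221047849345857469577412562094716564064084247/1645783550795210387735581011435590727981167322669649249414629852197255934130751870910

π(221) = 47, so the primes ≤ 221 are [2, 3, 5, 7, 11, 13, 17, 19, 23, 29, 31, 37, 41, 43, 47, 53, 59, 61, 67, 71, 73, 79, 83, 89, 97, 101, 103, 107, 109, 113, 127, 131, 137, 139, 149, 151, 157, 163, 167, 173, 179, 181, 191, 193, 197, 199, 211]. Summing 1/p over these primes: 3215488142498485484492183158345029261034221047849345857469577412562094716564064084247/1645783550795210387735581011435590727981167322669649249414629852197255934130751870910 ≈ 1.9538. Mertens estimate ln ln(221) + 0.2615 ≈ 1.9476.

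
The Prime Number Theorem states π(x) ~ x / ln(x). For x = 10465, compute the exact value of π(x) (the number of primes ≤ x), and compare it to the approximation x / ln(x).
π(10465) = 1281;  x/ln(x) ≈ 1130.64;  relative error ≈ 11.74%.

Directly count primes up to 10465: π(10465) = 1281. The PNT approximation gives 10465/ln(10465) ≈ 10465/9.25579 ≈ 1130.64. Relative error (π(x) − x/ln(x)) / π(x) ≈ 11.74%; the approximation is known to undercount slightly (Li(x) is a better estimate).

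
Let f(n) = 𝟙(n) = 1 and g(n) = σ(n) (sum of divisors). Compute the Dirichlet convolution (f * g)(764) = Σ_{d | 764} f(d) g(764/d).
(𝟙 * σ)(764) = 2123

Divisors of 764: [1, 2, 4, 191, 382, 764]. For each d | 764:
  d = 1: 𝟙(1) · σ(764/1) = 1 · 1344 = 1344
  d = 2: 𝟙(2) · σ(764/2) = 1 · 576 = 576
  d = 4: 𝟙(4) · σ(764/4) = 1 · 192 = 192
  d = 191: 𝟙(191) · σ(764/191) = 1 · 7 = 7
  d = 382: 𝟙(382) · σ(764/382) = 1 · 3 = 3
  d = 764: 𝟙(764) · σ(764/764) = 1 · 1 = 1
Summing: (𝟙 * σ)(764) = 1344 + 576 + 192 + 7 + 3 + 1 = 2123.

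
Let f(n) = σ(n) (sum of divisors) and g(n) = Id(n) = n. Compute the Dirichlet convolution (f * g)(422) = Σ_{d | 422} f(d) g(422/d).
(σ * Id)(422) = 2115

Divisors of 422: [1, 2, 211, 422]. For each d | 422:
  d = 1: σ(1) · Id(422/1) = 1 · 422 = 422
  d = 2: σ(2) · Id(422/2) = 3 · 211 = 633
  d = 211: σ(211) · Id(422/211) = 212 · 2 = 424
  d = 422: σ(422) · Id(422/422) = 636 · 1 = 636
Summing: (σ * Id)(422) = 422 + 633 + 424 + 636 = 2115.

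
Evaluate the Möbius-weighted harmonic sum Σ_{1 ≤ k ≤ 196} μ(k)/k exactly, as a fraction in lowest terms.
Σ μ(k)/k = -43277238338814707352435871087729404219364080007991120795068950289487278357/2094340804123062964635950016266159511607730554966537454865305011530672742866

Values of μ(k) for 1 ≤ k ≤ 196: μ(1) = 1, μ(2) = -1, μ(3) = -1, μ(5) = -1, μ(6) = 1, μ(7) = -1, μ(10) = 1, μ(11) = -1, μ(13) = -1, μ(14) = 1, μ(15) = 1, μ(17) = -1, μ(19) = -1, μ(21) = 1, μ(22) = 1, μ(23) = -1, μ(26) = 1, μ(29) = -1, μ(30) = -1, μ(31) = -1, μ(33) = 1, μ(34) = 1, μ(35) = 1, μ(37) = -1, μ(38) = 1, μ(39) = 1, μ(41) = -1, μ(42) = -1, μ(43) = -1, μ(46) = 1, μ(47) = -1, μ(51) = 1, μ(53) = -1, μ(55) = 1, μ(57) = 1, μ(58) = 1, μ(59) = -1, μ(61) = -1, μ(62) = 1, μ(65) = 1, μ(66) = -1, μ(67) = -1, μ(69) = 1, μ(70) = -1, μ(71) = -1, μ(73) = -1, μ(74) = 1, μ(77) = 1, μ(78) = -1, μ(79) = -1, μ(82) = 1, μ(83) = -1, μ(85) = 1, μ(86) = 1, μ(87) = 1, μ(89) = -1, μ(91) = 1, μ(93) = 1, μ(94) = 1, μ(95) = 1, μ(97) = -1, μ(101) = -1, μ(102) = -1, μ(103) = -1, μ(105) = -1, μ(106) = 1, μ(107) = -1, μ(109) = -1, μ(110) = -1, μ(111) = 1, μ(113) = -1, μ(114) = -1, μ(115) = 1, μ(118) = 1, μ(119) = 1, μ(122) = 1, μ(123) = 1, μ(127) = -1, μ(129) = 1, μ(130) = -1, μ(131) = -1, μ(133) = 1, μ(134) = 1, μ(137) = -1, μ(138) = -1, μ(139) = -1, μ(141) = 1, μ(142) = 1, μ(143) = 1, μ(145) = 1, μ(146) = 1, μ(149) = -1, μ(151) = -1, μ(154) = -1, μ(155) = 1, μ(157) = -1, μ(158) = 1, μ(159) = 1, μ(161) = 1, μ(163) = -1, μ(165) = -1, μ(166) = 1, μ(167) = -1, μ(170) = -1, μ(173) = -1, μ(174) = -1, μ(177) = 1, μ(178) = 1, μ(179) = -1, μ(181) = -1, μ(182) = -1, μ(183) = 1, μ(185) = 1, μ(186) = -1, μ(187) = 1, μ(190) = -1, μ(191) = -1, μ(193) = -1, μ(194) = 1, μ(195) = -1, with μ = 0 on non-squarefree integers. Summing μ(k)/k for k where μ(k) ≠ 0 gives -43277238338814707352435871087729404219364080007991120795068950289487278357/2094340804123062964635950016266159511607730554966537454865305011530672742866 ≈ -0.0207. (PNT ⟺ this sum → 0 as n → ∞.)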